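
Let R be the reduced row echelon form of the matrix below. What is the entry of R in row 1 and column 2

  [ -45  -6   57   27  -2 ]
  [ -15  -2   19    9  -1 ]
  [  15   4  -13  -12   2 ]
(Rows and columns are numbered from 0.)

R1 := -1/45·R1
  [   1  2/15  -19/15  -3/5  2/45 ]
  [ -15    -2      19     9    -1 ]
  [  15     4     -13   -12     2 ]
R2 := R2 + 15·R1
  [  1  2/15  -19/15  -3/5  2/45 ]
  [  0     0       0     0  -1/3 ]
  [ 15     4     -13   -12     2 ]
R3 := R3 − 15·R1
  [ 1  2/15  -19/15  -3/5  2/45 ]
  [ 0     0       0     0  -1/3 ]
  [ 0     2       6    -3   4/3 ]
R2 <-> R3
  [ 1  2/15  -19/15  -3/5  2/45 ]
  [ 0     2       6    -3   4/3 ]
  [ 0     0       0     0  -1/3 ]
R2 := 1/2·R2
  [ 1  2/15  -19/15  -3/5  2/45 ]
  [ 0     1       3  -3/2   2/3 ]
  [ 0     0       0     0  -1/3 ]
R3 := -3·R3
  [ 1  2/15  -19/15  -3/5  2/45 ]
  [ 0     1       3  -3/2   2/3 ]
  [ 0     0       0     0     1 ]
R2 := R2 − 2/3·R3
  [ 1  2/15  -19/15  -3/5  2/45 ]
  [ 0     1       3  -3/2     0 ]
  [ 0     0       0     0     1 ]
R1 := R1 − 2/45·R3
  [ 1  2/15  -19/15  -3/5  0 ]
  [ 0     1       3  -3/2  0 ]
  [ 0     0       0     0  1 ]
R1 := R1 − 2/15·R2
  [ 1  0  -5/3  -2/5  0 ]
  [ 0  1     3  -3/2  0 ]
  [ 0  0     0     0  1 ]

3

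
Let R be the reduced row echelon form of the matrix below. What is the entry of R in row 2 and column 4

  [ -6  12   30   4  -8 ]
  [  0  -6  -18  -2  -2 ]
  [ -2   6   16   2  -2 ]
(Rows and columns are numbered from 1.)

1/3

ρ1 ← -1/6·ρ1
  [  1  -2   -5  -2/3  4/3 ]
  [  0  -6  -18    -2   -2 ]
  [ -2   6   16     2   -2 ]
ρ3 ← ρ3 + 2·ρ1
  [ 1  -2   -5  -2/3  4/3 ]
  [ 0  -6  -18    -2   -2 ]
  [ 0   2    6   2/3  2/3 ]
ρ2 ← -1/6·ρ2
  [ 1  -2  -5  -2/3  4/3 ]
  [ 0   1   3   1/3  1/3 ]
  [ 0   2   6   2/3  2/3 ]
ρ3 ← ρ3 − 2·ρ2
  [ 1  -2  -5  -2/3  4/3 ]
  [ 0   1   3   1/3  1/3 ]
  [ 0   0   0     0    0 ]
ρ1 ← ρ1 + 2·ρ2
  [ 1  0  1    0    2 ]
  [ 0  1  3  1/3  1/3 ]
  [ 0  0  0    0    0 ]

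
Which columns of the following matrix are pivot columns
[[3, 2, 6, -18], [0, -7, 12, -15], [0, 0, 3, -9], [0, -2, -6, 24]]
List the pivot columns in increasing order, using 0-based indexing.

r1 -> 1/3·r1
r2 -> -1/7·r2
r4 -> r4 + 2·r2
r3 -> 1/3·r3
r4 -> r4 + 66/7·r3
r2 -> r2 + 12/7·r3
r1 -> r1 − 2·r3
r1 -> r1 − 2/3·r2
Pivot columns are the columns containing a leading 1.

0, 1, 2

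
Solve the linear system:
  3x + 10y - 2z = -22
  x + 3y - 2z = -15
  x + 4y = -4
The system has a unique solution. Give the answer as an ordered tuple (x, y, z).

(0, -1, 6)

Form the augmented matrix and row-reduce:
  [ 3  10  -2  |  -22 ]
  [ 1   3  -2  |  -15 ]
  [ 1   4   0  |   -4 ]
ρ1 -> 1/3·ρ1
  [ 1  10/3  -2/3  |  -22/3 ]
  [ 1     3    -2  |    -15 ]
  [ 1     4     0  |     -4 ]
ρ2 -> ρ2 − ρ1
  [ 1  10/3  -2/3  |  -22/3 ]
  [ 0  -1/3  -4/3  |  -23/3 ]
  [ 1     4     0  |     -4 ]
ρ3 -> ρ3 − ρ1
  [ 1  10/3  -2/3  |  -22/3 ]
  [ 0  -1/3  -4/3  |  -23/3 ]
  [ 0   2/3   2/3  |   10/3 ]
ρ2 -> -3·ρ2
  [ 1  10/3  -2/3  |  -22/3 ]
  [ 0     1     4  |     23 ]
  [ 0   2/3   2/3  |   10/3 ]
ρ3 -> ρ3 − 2/3·ρ2
  [ 1  10/3  -2/3  |  -22/3 ]
  [ 0     1     4  |     23 ]
  [ 0     0    -2  |    -12 ]
ρ3 -> -1/2·ρ3
  [ 1  10/3  -2/3  |  -22/3 ]
  [ 0     1     4  |     23 ]
  [ 0     0     1  |      6 ]
ρ2 -> ρ2 − 4·ρ3
  [ 1  10/3  -2/3  |  -22/3 ]
  [ 0     1     0  |     -1 ]
  [ 0     0     1  |      6 ]
ρ1 -> ρ1 + 2/3·ρ3
  [ 1  10/3  0  |  -10/3 ]
  [ 0     1  0  |     -1 ]
  [ 0     0  1  |      6 ]
ρ1 -> ρ1 − 10/3·ρ2
  [ 1  0  0  |   0 ]
  [ 0  1  0  |  -1 ]
  [ 0  0  1  |   6 ]
Reading off the last column: x = 0, y = -1, z = 6.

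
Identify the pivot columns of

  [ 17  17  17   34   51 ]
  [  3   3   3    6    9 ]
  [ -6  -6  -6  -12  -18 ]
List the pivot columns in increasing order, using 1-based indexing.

r1 → 1/17·r1
  [  1   1   1    2    3 ]
  [  3   3   3    6    9 ]
  [ -6  -6  -6  -12  -18 ]
r2 → r2 − 3·r1
  [  1   1   1    2    3 ]
  [  0   0   0    0    0 ]
  [ -6  -6  -6  -12  -18 ]
r3 → r3 + 6·r1
  [ 1  1  1  2  3 ]
  [ 0  0  0  0  0 ]
  [ 0  0  0  0  0 ]
Pivot columns are the columns containing a leading 1.

1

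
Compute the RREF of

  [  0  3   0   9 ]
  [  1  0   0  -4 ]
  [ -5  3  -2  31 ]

R1 <-> R2
  [  1  0   0  -4 ]
  [  0  3   0   9 ]
  [ -5  3  -2  31 ]
R3 ← R3 + 5·R1
  [ 1  0   0  -4 ]
  [ 0  3   0   9 ]
  [ 0  3  -2  11 ]
R2 ← 1/3·R2
  [ 1  0   0  -4 ]
  [ 0  1   0   3 ]
  [ 0  3  -2  11 ]
R3 ← R3 − 3·R2
  [ 1  0   0  -4 ]
  [ 0  1   0   3 ]
  [ 0  0  -2   2 ]
R3 ← -1/2·R3
  [ 1  0  0  -4 ]
  [ 0  1  0   3 ]
  [ 0  0  1  -1 ]

[[1, 0, 0, -4], [0, 1, 0, 3], [0, 0, 1, -1]]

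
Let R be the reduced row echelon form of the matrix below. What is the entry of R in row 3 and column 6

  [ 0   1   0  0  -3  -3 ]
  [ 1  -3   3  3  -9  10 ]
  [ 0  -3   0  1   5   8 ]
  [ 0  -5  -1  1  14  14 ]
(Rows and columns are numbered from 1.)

Swap R1 and R2.
  [ 1  -3   3  3  -9  10 ]
  [ 0   1   0  0  -3  -3 ]
  [ 0  -3   0  1   5   8 ]
  [ 0  -5  -1  1  14  14 ]
Add 3 times R2 to R3.
  [ 1  -3   3  3  -9  10 ]
  [ 0   1   0  0  -3  -3 ]
  [ 0   0   0  1  -4  -1 ]
  [ 0  -5  -1  1  14  14 ]
Add 5 times R2 to R4.
  [ 1  -3   3  3  -9  10 ]
  [ 0   1   0  0  -3  -3 ]
  [ 0   0   0  1  -4  -1 ]
  [ 0   0  -1  1  -1  -1 ]
Swap R3 and R4.
  [ 1  -3   3  3  -9  10 ]
  [ 0   1   0  0  -3  -3 ]
  [ 0   0  -1  1  -1  -1 ]
  [ 0   0   0  1  -4  -1 ]
Multiply R3 by -1.
  [ 1  -3  3   3  -9  10 ]
  [ 0   1  0   0  -3  -3 ]
  [ 0   0  1  -1   1   1 ]
  [ 0   0  0   1  -4  -1 ]
Add R4 to R3.
  [ 1  -3  3  3  -9  10 ]
  [ 0   1  0  0  -3  -3 ]
  [ 0   0  1  0  -3   0 ]
  [ 0   0  0  1  -4  -1 ]
Subtract 3 times R4 from R1.
  [ 1  -3  3  0   3  13 ]
  [ 0   1  0  0  -3  -3 ]
  [ 0   0  1  0  -3   0 ]
  [ 0   0  0  1  -4  -1 ]
Subtract 3 times R3 from R1.
  [ 1  -3  0  0  12  13 ]
  [ 0   1  0  0  -3  -3 ]
  [ 0   0  1  0  -3   0 ]
  [ 0   0  0  1  -4  -1 ]
Add 3 times R2 to R1.
  [ 1  0  0  0   3   4 ]
  [ 0  1  0  0  -3  -3 ]
  [ 0  0  1  0  -3   0 ]
  [ 0  0  0  1  -4  -1 ]

0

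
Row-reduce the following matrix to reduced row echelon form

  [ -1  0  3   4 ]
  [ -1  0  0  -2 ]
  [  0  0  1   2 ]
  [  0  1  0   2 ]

R1 → -1·R1
  [  1  0  -3  -4 ]
  [ -1  0   0  -2 ]
  [  0  0   1   2 ]
  [  0  1   0   2 ]
R2 → R2 + R1
  [ 1  0  -3  -4 ]
  [ 0  0  -3  -6 ]
  [ 0  0   1   2 ]
  [ 0  1   0   2 ]
R2 <-> R4
  [ 1  0  -3  -4 ]
  [ 0  1   0   2 ]
  [ 0  0   1   2 ]
  [ 0  0  -3  -6 ]
R4 → R4 + 3·R3
  [ 1  0  -3  -4 ]
  [ 0  1   0   2 ]
  [ 0  0   1   2 ]
  [ 0  0   0   0 ]
R1 → R1 + 3·R3
  [ 1  0  0  2 ]
  [ 0  1  0  2 ]
  [ 0  0  1  2 ]
  [ 0  0  0  0 ]

[[1, 0, 0, 2], [0, 1, 0, 2], [0, 0, 1, 2], [0, 0, 0, 0]]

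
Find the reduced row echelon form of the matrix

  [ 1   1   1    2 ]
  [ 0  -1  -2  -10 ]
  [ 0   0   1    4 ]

[[1, 0, 0, -4], [0, 1, 0, 2], [0, 0, 1, 4]]

R2 := -1·R2
  [ 1  1  1   2 ]
  [ 0  1  2  10 ]
  [ 0  0  1   4 ]
R2 := R2 − 2·R3
  [ 1  1  1  2 ]
  [ 0  1  0  2 ]
  [ 0  0  1  4 ]
R1 := R1 − R3
  [ 1  1  0  -2 ]
  [ 0  1  0   2 ]
  [ 0  0  1   4 ]
R1 := R1 − R2
  [ 1  0  0  -4 ]
  [ 0  1  0   2 ]
  [ 0  0  1   4 ]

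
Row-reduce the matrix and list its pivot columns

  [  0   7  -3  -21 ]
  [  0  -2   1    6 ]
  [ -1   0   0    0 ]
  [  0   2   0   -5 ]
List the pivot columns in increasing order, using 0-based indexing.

R1 ↔ R3
R1 := -1·R1
R2 := -1/2·R2
R3 := R3 − 7·R2
R4 := R4 − 2·R2
R3 := 2·R3
R4 := R4 − R3
R2 := R2 + 3·R4
R2 := R2 + 1/2·R3
Pivot columns are the columns containing a leading 1.

0, 1, 2, 3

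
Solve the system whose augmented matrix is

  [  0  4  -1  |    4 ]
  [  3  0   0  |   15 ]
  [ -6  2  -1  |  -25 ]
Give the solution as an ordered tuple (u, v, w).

(5, -1/2, -6)

R1 ↔ R2
  [  3  0   0  |   15 ]
  [  0  4  -1  |    4 ]
  [ -6  2  -1  |  -25 ]
R1 := 1/3·R1
  [  1  0   0  |    5 ]
  [  0  4  -1  |    4 ]
  [ -6  2  -1  |  -25 ]
R3 := R3 + 6·R1
  [ 1  0   0  |  5 ]
  [ 0  4  -1  |  4 ]
  [ 0  2  -1  |  5 ]
R2 := 1/4·R2
  [ 1  0     0  |  5 ]
  [ 0  1  -1/4  |  1 ]
  [ 0  2    -1  |  5 ]
R3 := R3 − 2·R2
  [ 1  0     0  |  5 ]
  [ 0  1  -1/4  |  1 ]
  [ 0  0  -1/2  |  3 ]
R3 := -2·R3
  [ 1  0     0  |   5 ]
  [ 0  1  -1/4  |   1 ]
  [ 0  0     1  |  -6 ]
R2 := R2 + 1/4·R3
  [ 1  0  0  |     5 ]
  [ 0  1  0  |  -1/2 ]
  [ 0  0  1  |    -6 ]
Reading off the last column: u = 5, v = -1/2, w = -6.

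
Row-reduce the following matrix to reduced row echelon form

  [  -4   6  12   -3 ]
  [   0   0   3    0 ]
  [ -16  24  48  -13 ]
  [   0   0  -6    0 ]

[[1, -3/2, 0, 0], [0, 0, 1, 0], [0, 0, 0, 1], [0, 0, 0, 0]]

r1 := -1/4·r1
  [   1  -3/2  -3  3/4 ]
  [   0     0   3    0 ]
  [ -16    24  48  -13 ]
  [   0     0  -6    0 ]
r3 := r3 + 16·r1
  [ 1  -3/2  -3  3/4 ]
  [ 0     0   3    0 ]
  [ 0     0   0   -1 ]
  [ 0     0  -6    0 ]
r2 := 1/3·r2
  [ 1  -3/2  -3  3/4 ]
  [ 0     0   1    0 ]
  [ 0     0   0   -1 ]
  [ 0     0  -6    0 ]
r4 := r4 + 6·r2
  [ 1  -3/2  -3  3/4 ]
  [ 0     0   1    0 ]
  [ 0     0   0   -1 ]
  [ 0     0   0    0 ]
r3 := -1·r3
  [ 1  -3/2  -3  3/4 ]
  [ 0     0   1    0 ]
  [ 0     0   0    1 ]
  [ 0     0   0    0 ]
r1 := r1 − 3/4·r3
  [ 1  -3/2  -3  0 ]
  [ 0     0   1  0 ]
  [ 0     0   0  1 ]
  [ 0     0   0  0 ]
r1 := r1 + 3·r2
  [ 1  -3/2  0  0 ]
  [ 0     0  1  0 ]
  [ 0     0  0  1 ]
  [ 0     0  0  0 ]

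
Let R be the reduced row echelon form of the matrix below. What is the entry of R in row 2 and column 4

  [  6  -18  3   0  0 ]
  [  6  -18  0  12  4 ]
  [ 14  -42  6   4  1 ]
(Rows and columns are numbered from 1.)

-4

Multiply ρ1 by 1/6.
  [  1   -3  1/2   0  0 ]
  [  6  -18    0  12  4 ]
  [ 14  -42    6   4  1 ]
Subtract 6 times ρ1 from ρ2.
  [  1   -3  1/2   0  0 ]
  [  0    0   -3  12  4 ]
  [ 14  -42    6   4  1 ]
Subtract 14 times ρ1 from ρ3.
  [ 1  -3  1/2   0  0 ]
  [ 0   0   -3  12  4 ]
  [ 0   0   -1   4  1 ]
Multiply ρ2 by -1/3.
  [ 1  -3  1/2   0     0 ]
  [ 0   0    1  -4  -4/3 ]
  [ 0   0   -1   4     1 ]
Add ρ2 to ρ3.
  [ 1  -3  1/2   0     0 ]
  [ 0   0    1  -4  -4/3 ]
  [ 0   0    0   0  -1/3 ]
Multiply ρ3 by -3.
  [ 1  -3  1/2   0     0 ]
  [ 0   0    1  -4  -4/3 ]
  [ 0   0    0   0     1 ]
Add 4/3 times ρ3 to ρ2.
  [ 1  -3  1/2   0  0 ]
  [ 0   0    1  -4  0 ]
  [ 0   0    0   0  1 ]
Subtract 1/2 times ρ2 from ρ1.
  [ 1  -3  0   2  0 ]
  [ 0   0  1  -4  0 ]
  [ 0   0  0   0  1 ]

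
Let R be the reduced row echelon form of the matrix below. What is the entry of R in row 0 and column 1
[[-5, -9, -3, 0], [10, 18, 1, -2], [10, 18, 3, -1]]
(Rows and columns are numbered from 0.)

9/5

r1 ← -1/5·r1
r2 ← r2 − 10·r1
r3 ← r3 − 10·r1
r2 ← -1/5·r2
r3 ← r3 + 3·r2
r3 ← 5·r3
r2 ← r2 − 2/5·r3
r1 ← r1 − 3/5·r2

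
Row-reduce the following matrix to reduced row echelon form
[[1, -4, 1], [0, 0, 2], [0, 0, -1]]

R2 := 1/2·R2
  [ 1  -4   1 ]
  [ 0   0   1 ]
  [ 0   0  -1 ]
R3 := R3 + R2
  [ 1  -4  1 ]
  [ 0   0  1 ]
  [ 0   0  0 ]
R1 := R1 − R2
  [ 1  -4  0 ]
  [ 0   0  1 ]
  [ 0   0  0 ]

[[1, -4, 0], [0, 0, 1], [0, 0, 0]]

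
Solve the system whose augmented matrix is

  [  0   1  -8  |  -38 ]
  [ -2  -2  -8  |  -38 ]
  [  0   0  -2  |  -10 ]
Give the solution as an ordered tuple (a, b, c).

R1 <-> R2
  [ -2  -2  -8  |  -38 ]
  [  0   1  -8  |  -38 ]
  [  0   0  -2  |  -10 ]
R1 := -1/2·R1
  [ 1  1   4  |   19 ]
  [ 0  1  -8  |  -38 ]
  [ 0  0  -2  |  -10 ]
R3 := -1/2·R3
  [ 1  1   4  |   19 ]
  [ 0  1  -8  |  -38 ]
  [ 0  0   1  |    5 ]
R2 := R2 + 8·R3
  [ 1  1  4  |  19 ]
  [ 0  1  0  |   2 ]
  [ 0  0  1  |   5 ]
R1 := R1 − 4·R3
  [ 1  1  0  |  -1 ]
  [ 0  1  0  |   2 ]
  [ 0  0  1  |   5 ]
R1 := R1 − R2
  [ 1  0  0  |  -3 ]
  [ 0  1  0  |   2 ]
  [ 0  0  1  |   5 ]
Reading off the last column: a = -3, b = 2, c = 5.

(-3, 2, 5)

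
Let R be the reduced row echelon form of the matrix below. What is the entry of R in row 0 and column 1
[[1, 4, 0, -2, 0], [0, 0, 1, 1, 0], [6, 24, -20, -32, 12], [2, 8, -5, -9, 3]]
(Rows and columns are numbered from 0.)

r3 ← r3 − 6·r1
  [ 1  4    0   -2   0 ]
  [ 0  0    1    1   0 ]
  [ 0  0  -20  -20  12 ]
  [ 2  8   -5   -9   3 ]
r4 ← r4 − 2·r1
  [ 1  4    0   -2   0 ]
  [ 0  0    1    1   0 ]
  [ 0  0  -20  -20  12 ]
  [ 0  0   -5   -5   3 ]
r3 ← r3 + 20·r2
  [ 1  4   0  -2   0 ]
  [ 0  0   1   1   0 ]
  [ 0  0   0   0  12 ]
  [ 0  0  -5  -5   3 ]
r4 ← r4 + 5·r2
  [ 1  4  0  -2   0 ]
  [ 0  0  1   1   0 ]
  [ 0  0  0   0  12 ]
  [ 0  0  0   0   3 ]
r3 ← 1/12·r3
  [ 1  4  0  -2  0 ]
  [ 0  0  1   1  0 ]
  [ 0  0  0   0  1 ]
  [ 0  0  0   0  3 ]
r4 ← r4 − 3·r3
  [ 1  4  0  -2  0 ]
  [ 0  0  1   1  0 ]
  [ 0  0  0   0  1 ]
  [ 0  0  0   0  0 ]

4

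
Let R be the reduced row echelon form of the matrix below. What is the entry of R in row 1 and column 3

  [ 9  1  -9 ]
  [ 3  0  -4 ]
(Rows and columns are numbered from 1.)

Multiply R1 by 1/9.
  [ 1  1/9  -1 ]
  [ 3    0  -4 ]
Subtract 3 times R1 from R2.
  [ 1   1/9  -1 ]
  [ 0  -1/3  -1 ]
Multiply R2 by -3.
  [ 1  1/9  -1 ]
  [ 0    1   3 ]
Subtract 1/9 times R2 from R1.
  [ 1  0  -4/3 ]
  [ 0  1     3 ]

-4/3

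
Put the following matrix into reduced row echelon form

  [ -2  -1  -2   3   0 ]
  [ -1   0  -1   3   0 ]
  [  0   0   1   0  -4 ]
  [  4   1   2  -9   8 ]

[[1, 0, 0, -3, 4], [0, 1, 0, 3, 0], [0, 0, 1, 0, -4], [0, 0, 0, 0, 0]]

r1 ← -1/2·r1
  [  1  1/2   1  -3/2   0 ]
  [ -1    0  -1     3   0 ]
  [  0    0   1     0  -4 ]
  [  4    1   2    -9   8 ]
r2 ← r2 + r1
  [ 1  1/2  1  -3/2   0 ]
  [ 0  1/2  0   3/2   0 ]
  [ 0    0  1     0  -4 ]
  [ 4    1  2    -9   8 ]
r4 ← r4 − 4·r1
  [ 1  1/2   1  -3/2   0 ]
  [ 0  1/2   0   3/2   0 ]
  [ 0    0   1     0  -4 ]
  [ 0   -1  -2    -3   8 ]
r2 ← 2·r2
  [ 1  1/2   1  -3/2   0 ]
  [ 0    1   0     3   0 ]
  [ 0    0   1     0  -4 ]
  [ 0   -1  -2    -3   8 ]
r4 ← r4 + r2
  [ 1  1/2   1  -3/2   0 ]
  [ 0    1   0     3   0 ]
  [ 0    0   1     0  -4 ]
  [ 0    0  -2     0   8 ]
r4 ← r4 + 2·r3
  [ 1  1/2  1  -3/2   0 ]
  [ 0    1  0     3   0 ]
  [ 0    0  1     0  -4 ]
  [ 0    0  0     0   0 ]
r1 ← r1 − r3
  [ 1  1/2  0  -3/2   4 ]
  [ 0    1  0     3   0 ]
  [ 0    0  1     0  -4 ]
  [ 0    0  0     0   0 ]
r1 ← r1 − 1/2·r2
  [ 1  0  0  -3   4 ]
  [ 0  1  0   3   0 ]
  [ 0  0  1   0  -4 ]
  [ 0  0  0   0   0 ]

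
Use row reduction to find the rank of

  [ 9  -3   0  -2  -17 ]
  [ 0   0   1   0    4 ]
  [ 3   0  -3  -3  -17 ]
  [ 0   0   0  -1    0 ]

rank = 4

R1 := 1/9·R1
  [ 1  -1/3   0  -2/9  -17/9 ]
  [ 0     0   1     0      4 ]
  [ 3     0  -3    -3    -17 ]
  [ 0     0   0    -1      0 ]
R3 := R3 − 3·R1
  [ 1  -1/3   0  -2/9  -17/9 ]
  [ 0     0   1     0      4 ]
  [ 0     1  -3  -7/3  -34/3 ]
  [ 0     0   0    -1      0 ]
R2 ↔ R3
  [ 1  -1/3   0  -2/9  -17/9 ]
  [ 0     1  -3  -7/3  -34/3 ]
  [ 0     0   1     0      4 ]
  [ 0     0   0    -1      0 ]
R4 := -1·R4
  [ 1  -1/3   0  -2/9  -17/9 ]
  [ 0     1  -3  -7/3  -34/3 ]
  [ 0     0   1     0      4 ]
  [ 0     0   0     1      0 ]
R2 := R2 + 7/3·R4
  [ 1  -1/3   0  -2/9  -17/9 ]
  [ 0     1  -3     0  -34/3 ]
  [ 0     0   1     0      4 ]
  [ 0     0   0     1      0 ]
R1 := R1 + 2/9·R4
  [ 1  -1/3   0  0  -17/9 ]
  [ 0     1  -3  0  -34/3 ]
  [ 0     0   1  0      4 ]
  [ 0     0   0  1      0 ]
R2 := R2 + 3·R3
  [ 1  -1/3  0  0  -17/9 ]
  [ 0     1  0  0    2/3 ]
  [ 0     0  1  0      4 ]
  [ 0     0  0  1      0 ]
R1 := R1 + 1/3·R2
  [ 1  0  0  0  -5/3 ]
  [ 0  1  0  0   2/3 ]
  [ 0  0  1  0     4 ]
  [ 0  0  0  1     0 ]
The reduced form has 4 nonzero rows.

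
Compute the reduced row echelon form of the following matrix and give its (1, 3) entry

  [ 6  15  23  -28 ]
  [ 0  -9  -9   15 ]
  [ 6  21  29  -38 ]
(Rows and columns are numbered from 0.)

-5/3

R1 -> 1/6·R1
  [ 1  5/2  23/6  -14/3 ]
  [ 0   -9    -9     15 ]
  [ 6   21    29    -38 ]
R3 -> R3 − 6·R1
  [ 1  5/2  23/6  -14/3 ]
  [ 0   -9    -9     15 ]
  [ 0    6     6    -10 ]
R2 -> -1/9·R2
  [ 1  5/2  23/6  -14/3 ]
  [ 0    1     1   -5/3 ]
  [ 0    6     6    -10 ]
R3 -> R3 − 6·R2
  [ 1  5/2  23/6  -14/3 ]
  [ 0    1     1   -5/3 ]
  [ 0    0     0      0 ]
R1 -> R1 − 5/2·R2
  [ 1  0  4/3  -1/2 ]
  [ 0  1    1  -5/3 ]
  [ 0  0    0     0 ]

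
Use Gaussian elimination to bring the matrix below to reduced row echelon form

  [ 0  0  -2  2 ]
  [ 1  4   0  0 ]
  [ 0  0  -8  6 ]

[[1, 4, 0, 0], [0, 0, 1, 0], [0, 0, 0, 1]]

R1 <-> R2
  [ 1  4   0  0 ]
  [ 0  0  -2  2 ]
  [ 0  0  -8  6 ]
R2 ← -1/2·R2
  [ 1  4   0   0 ]
  [ 0  0   1  -1 ]
  [ 0  0  -8   6 ]
R3 ← R3 + 8·R2
  [ 1  4  0   0 ]
  [ 0  0  1  -1 ]
  [ 0  0  0  -2 ]
R3 ← -1/2·R3
  [ 1  4  0   0 ]
  [ 0  0  1  -1 ]
  [ 0  0  0   1 ]
R2 ← R2 + R3
  [ 1  4  0  0 ]
  [ 0  0  1  0 ]
  [ 0  0  0  1 ]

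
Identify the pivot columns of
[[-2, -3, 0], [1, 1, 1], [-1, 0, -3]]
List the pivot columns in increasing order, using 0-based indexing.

0, 1

r1 ← -1/2·r1
  [  1  3/2   0 ]
  [  1    1   1 ]
  [ -1    0  -3 ]
r2 ← r2 − r1
  [  1   3/2   0 ]
  [  0  -1/2   1 ]
  [ -1     0  -3 ]
r3 ← r3 + r1
  [ 1   3/2   0 ]
  [ 0  -1/2   1 ]
  [ 0   3/2  -3 ]
r2 ← -2·r2
  [ 1  3/2   0 ]
  [ 0    1  -2 ]
  [ 0  3/2  -3 ]
r3 ← r3 − 3/2·r2
  [ 1  3/2   0 ]
  [ 0    1  -2 ]
  [ 0    0   0 ]
r1 ← r1 − 3/2·r2
  [ 1  0   3 ]
  [ 0  1  -2 ]
  [ 0  0   0 ]
Pivot columns are the columns containing a leading 1.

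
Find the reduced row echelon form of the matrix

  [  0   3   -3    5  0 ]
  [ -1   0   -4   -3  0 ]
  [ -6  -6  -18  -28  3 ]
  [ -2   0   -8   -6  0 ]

ρ1 ↔ ρ2
ρ1 → -1·ρ1
ρ3 → ρ3 + 6·ρ1
ρ4 → ρ4 + 2·ρ1
ρ2 → 1/3·ρ2
ρ3 → ρ3 + 6·ρ2
ρ3 → 1/3·ρ3

[[1, 0, 4, 3, 0], [0, 1, -1, 5/3, 0], [0, 0, 0, 0, 1], [0, 0, 0, 0, 0]]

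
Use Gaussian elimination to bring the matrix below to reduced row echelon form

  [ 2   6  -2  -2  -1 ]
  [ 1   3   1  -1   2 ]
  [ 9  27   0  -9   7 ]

Multiply R1 by 1/2.
  [ 1   3  -1  -1  -1/2 ]
  [ 1   3   1  -1     2 ]
  [ 9  27   0  -9     7 ]
Subtract R1 from R2.
  [ 1   3  -1  -1  -1/2 ]
  [ 0   0   2   0   5/2 ]
  [ 9  27   0  -9     7 ]
Subtract 9 times R1 from R3.
  [ 1  3  -1  -1  -1/2 ]
  [ 0  0   2   0   5/2 ]
  [ 0  0   9   0  23/2 ]
Multiply R2 by 1/2.
  [ 1  3  -1  -1  -1/2 ]
  [ 0  0   1   0   5/4 ]
  [ 0  0   9   0  23/2 ]
Subtract 9 times R2 from R3.
  [ 1  3  -1  -1  -1/2 ]
  [ 0  0   1   0   5/4 ]
  [ 0  0   0   0   1/4 ]
Multiply R3 by 4.
  [ 1  3  -1  -1  -1/2 ]
  [ 0  0   1   0   5/4 ]
  [ 0  0   0   0     1 ]
Subtract 5/4 times R3 from R2.
  [ 1  3  -1  -1  -1/2 ]
  [ 0  0   1   0     0 ]
  [ 0  0   0   0     1 ]
Add 1/2 times R3 to R1.
  [ 1  3  -1  -1  0 ]
  [ 0  0   1   0  0 ]
  [ 0  0   0   0  1 ]
Add R2 to R1.
  [ 1  3  0  -1  0 ]
  [ 0  0  1   0  0 ]
  [ 0  0  0   0  1 ]

[[1, 3, 0, -1, 0], [0, 0, 1, 0, 0], [0, 0, 0, 0, 1]]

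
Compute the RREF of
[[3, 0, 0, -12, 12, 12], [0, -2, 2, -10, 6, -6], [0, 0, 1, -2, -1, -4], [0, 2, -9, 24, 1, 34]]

[[1, 0, 0, -4, 4, 4], [0, 1, 0, 3, -4, -1], [0, 0, 1, -2, -1, -4], [0, 0, 0, 0, 0, 0]]

r1 → 1/3·r1
r2 → -1/2·r2
r4 → r4 − 2·r2
r4 → r4 + 7·r3
r2 → r2 + r3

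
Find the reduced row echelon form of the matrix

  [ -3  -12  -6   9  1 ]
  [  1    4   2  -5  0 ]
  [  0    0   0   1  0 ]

R1 := -1/3·R1
  [ 1  4  2  -3  -1/3 ]
  [ 1  4  2  -5     0 ]
  [ 0  0  0   1     0 ]
R2 := R2 − R1
  [ 1  4  2  -3  -1/3 ]
  [ 0  0  0  -2   1/3 ]
  [ 0  0  0   1     0 ]
R2 := -1/2·R2
  [ 1  4  2  -3  -1/3 ]
  [ 0  0  0   1  -1/6 ]
  [ 0  0  0   1     0 ]
R3 := R3 − R2
  [ 1  4  2  -3  -1/3 ]
  [ 0  0  0   1  -1/6 ]
  [ 0  0  0   0   1/6 ]
R3 := 6·R3
  [ 1  4  2  -3  -1/3 ]
  [ 0  0  0   1  -1/6 ]
  [ 0  0  0   0     1 ]
R2 := R2 + 1/6·R3
  [ 1  4  2  -3  -1/3 ]
  [ 0  0  0   1     0 ]
  [ 0  0  0   0     1 ]
R1 := R1 + 1/3·R3
  [ 1  4  2  -3  0 ]
  [ 0  0  0   1  0 ]
  [ 0  0  0   0  1 ]
R1 := R1 + 3·R2
  [ 1  4  2  0  0 ]
  [ 0  0  0  1  0 ]
  [ 0  0  0  0  1 ]

[[1, 4, 2, 0, 0], [0, 0, 0, 1, 0], [0, 0, 0, 0, 1]]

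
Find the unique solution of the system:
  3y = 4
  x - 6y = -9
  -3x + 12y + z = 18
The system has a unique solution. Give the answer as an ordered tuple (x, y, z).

Form the augmented matrix and row-reduce:
  [  0   3  0  |   4 ]
  [  1  -6  0  |  -9 ]
  [ -3  12  1  |  18 ]
R1 <=> R2
  [  1  -6  0  |  -9 ]
  [  0   3  0  |   4 ]
  [ -3  12  1  |  18 ]
R3 -> R3 + 3·R1
  [ 1  -6  0  |  -9 ]
  [ 0   3  0  |   4 ]
  [ 0  -6  1  |  -9 ]
R2 -> 1/3·R2
  [ 1  -6  0  |   -9 ]
  [ 0   1  0  |  4/3 ]
  [ 0  -6  1  |   -9 ]
R3 -> R3 + 6·R2
  [ 1  -6  0  |   -9 ]
  [ 0   1  0  |  4/3 ]
  [ 0   0  1  |   -1 ]
R1 -> R1 + 6·R2
  [ 1  0  0  |   -1 ]
  [ 0  1  0  |  4/3 ]
  [ 0  0  1  |   -1 ]
Reading off the last column: x = -1, y = 4/3, z = -1.

(-1, 4/3, -1)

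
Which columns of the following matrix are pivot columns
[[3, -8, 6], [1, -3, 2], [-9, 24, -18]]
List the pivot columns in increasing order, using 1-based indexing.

r1 → 1/3·r1
r2 → r2 − r1
r3 → r3 + 9·r1
r2 → -3·r2
r1 → r1 + 8/3·r2
Pivot columns are the columns containing a leading 1.

1, 2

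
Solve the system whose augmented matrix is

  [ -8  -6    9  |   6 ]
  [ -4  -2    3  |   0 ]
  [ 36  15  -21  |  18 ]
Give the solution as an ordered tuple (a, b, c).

(3/2, 6, 6)

R1 ← -1/8·R1
  [  1  3/4  -9/8  |  -3/4 ]
  [ -4   -2     3  |     0 ]
  [ 36   15   -21  |    18 ]
R2 ← R2 + 4·R1
  [  1  3/4  -9/8  |  -3/4 ]
  [  0    1  -3/2  |    -3 ]
  [ 36   15   -21  |    18 ]
R3 ← R3 − 36·R1
  [ 1  3/4  -9/8  |  -3/4 ]
  [ 0    1  -3/2  |    -3 ]
  [ 0  -12  39/2  |    45 ]
R3 ← R3 + 12·R2
  [ 1  3/4  -9/8  |  -3/4 ]
  [ 0    1  -3/2  |    -3 ]
  [ 0    0   3/2  |     9 ]
R3 ← 2/3·R3
  [ 1  3/4  -9/8  |  -3/4 ]
  [ 0    1  -3/2  |    -3 ]
  [ 0    0     1  |     6 ]
R2 ← R2 + 3/2·R3
  [ 1  3/4  -9/8  |  -3/4 ]
  [ 0    1     0  |     6 ]
  [ 0    0     1  |     6 ]
R1 ← R1 + 9/8·R3
  [ 1  3/4  0  |  6 ]
  [ 0    1  0  |  6 ]
  [ 0    0  1  |  6 ]
R1 ← R1 − 3/4·R2
  [ 1  0  0  |  3/2 ]
  [ 0  1  0  |    6 ]
  [ 0  0  1  |    6 ]
Reading off the last column: a = 3/2, b = 6, c = 6.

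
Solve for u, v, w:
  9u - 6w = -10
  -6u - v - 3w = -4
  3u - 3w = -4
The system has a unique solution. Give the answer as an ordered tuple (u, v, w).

(-2/3, 6, 2/3)

Form the augmented matrix and row-reduce:
  [  9   0  -6  |  -10 ]
  [ -6  -1  -3  |   -4 ]
  [  3   0  -3  |   -4 ]
Multiply R1 by 1/9.
Add 6 times R1 to R2.
Subtract 3 times R1 from R3.
Multiply R2 by -1.
Multiply R3 by -1.
Subtract 7 times R3 from R2.
Add 2/3 times R3 to R1.
Reading off the last column: u = -2/3, v = 6, w = 2/3.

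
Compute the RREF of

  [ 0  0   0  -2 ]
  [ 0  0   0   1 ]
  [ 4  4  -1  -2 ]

[[1, 1, -1/4, 0], [0, 0, 0, 1], [0, 0, 0, 0]]

R1 <=> R3
R1 := 1/4·R1
R3 := R3 + 2·R2
R1 := R1 + 1/2·R2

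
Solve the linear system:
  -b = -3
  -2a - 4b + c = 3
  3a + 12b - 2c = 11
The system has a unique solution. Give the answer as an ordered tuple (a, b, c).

Form the augmented matrix and row-reduce:
  [  0  -1   0  |  -3 ]
  [ -2  -4   1  |   3 ]
  [  3  12  -2  |  11 ]
r1 <=> r2
  [ -2  -4   1  |   3 ]
  [  0  -1   0  |  -3 ]
  [  3  12  -2  |  11 ]
r1 := -1/2·r1
  [ 1   2  -1/2  |  -3/2 ]
  [ 0  -1     0  |    -3 ]
  [ 3  12    -2  |    11 ]
r3 := r3 − 3·r1
  [ 1   2  -1/2  |  -3/2 ]
  [ 0  -1     0  |    -3 ]
  [ 0   6  -1/2  |  31/2 ]
r2 := -1·r2
  [ 1  2  -1/2  |  -3/2 ]
  [ 0  1     0  |     3 ]
  [ 0  6  -1/2  |  31/2 ]
r3 := r3 − 6·r2
  [ 1  2  -1/2  |  -3/2 ]
  [ 0  1     0  |     3 ]
  [ 0  0  -1/2  |  -5/2 ]
r3 := -2·r3
  [ 1  2  -1/2  |  -3/2 ]
  [ 0  1     0  |     3 ]
  [ 0  0     1  |     5 ]
r1 := r1 + 1/2·r3
  [ 1  2  0  |  1 ]
  [ 0  1  0  |  3 ]
  [ 0  0  1  |  5 ]
r1 := r1 − 2·r2
  [ 1  0  0  |  -5 ]
  [ 0  1  0  |   3 ]
  [ 0  0  1  |   5 ]
Reading off the last column: a = -5, b = 3, c = 5.

(-5, 3, 5)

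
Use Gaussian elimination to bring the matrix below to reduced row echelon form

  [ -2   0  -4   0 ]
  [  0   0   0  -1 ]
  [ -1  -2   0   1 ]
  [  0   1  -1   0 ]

[[1, 0, 2, 0], [0, 1, -1, 0], [0, 0, 0, 1], [0, 0, 0, 0]]

r1 → -1/2·r1
  [  1   0   2   0 ]
  [  0   0   0  -1 ]
  [ -1  -2   0   1 ]
  [  0   1  -1   0 ]
r3 → r3 + r1
  [ 1   0   2   0 ]
  [ 0   0   0  -1 ]
  [ 0  -2   2   1 ]
  [ 0   1  -1   0 ]
r2 <=> r3
  [ 1   0   2   0 ]
  [ 0  -2   2   1 ]
  [ 0   0   0  -1 ]
  [ 0   1  -1   0 ]
r2 → -1/2·r2
  [ 1  0   2     0 ]
  [ 0  1  -1  -1/2 ]
  [ 0  0   0    -1 ]
  [ 0  1  -1     0 ]
r4 → r4 − r2
  [ 1  0   2     0 ]
  [ 0  1  -1  -1/2 ]
  [ 0  0   0    -1 ]
  [ 0  0   0   1/2 ]
r3 → -1·r3
  [ 1  0   2     0 ]
  [ 0  1  -1  -1/2 ]
  [ 0  0   0     1 ]
  [ 0  0   0   1/2 ]
r4 → r4 − 1/2·r3
  [ 1  0   2     0 ]
  [ 0  1  -1  -1/2 ]
  [ 0  0   0     1 ]
  [ 0  0   0     0 ]
r2 → r2 + 1/2·r3
  [ 1  0   2  0 ]
  [ 0  1  -1  0 ]
  [ 0  0   0  1 ]
  [ 0  0   0  0 ]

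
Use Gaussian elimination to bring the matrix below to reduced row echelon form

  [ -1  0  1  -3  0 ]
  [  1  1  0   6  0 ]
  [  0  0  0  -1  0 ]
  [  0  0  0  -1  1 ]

R1 ← -1·R1
  [ 1  0  -1   3  0 ]
  [ 1  1   0   6  0 ]
  [ 0  0   0  -1  0 ]
  [ 0  0   0  -1  1 ]
R2 ← R2 − R1
  [ 1  0  -1   3  0 ]
  [ 0  1   1   3  0 ]
  [ 0  0   0  -1  0 ]
  [ 0  0   0  -1  1 ]
R3 ← -1·R3
  [ 1  0  -1   3  0 ]
  [ 0  1   1   3  0 ]
  [ 0  0   0   1  0 ]
  [ 0  0   0  -1  1 ]
R4 ← R4 + R3
  [ 1  0  -1  3  0 ]
  [ 0  1   1  3  0 ]
  [ 0  0   0  1  0 ]
  [ 0  0   0  0  1 ]
R2 ← R2 − 3·R3
  [ 1  0  -1  3  0 ]
  [ 0  1   1  0  0 ]
  [ 0  0   0  1  0 ]
  [ 0  0   0  0  1 ]
R1 ← R1 − 3·R3
  [ 1  0  -1  0  0 ]
  [ 0  1   1  0  0 ]
  [ 0  0   0  1  0 ]
  [ 0  0   0  0  1 ]

[[1, 0, -1, 0, 0], [0, 1, 1, 0, 0], [0, 0, 0, 1, 0], [0, 0, 0, 0, 1]]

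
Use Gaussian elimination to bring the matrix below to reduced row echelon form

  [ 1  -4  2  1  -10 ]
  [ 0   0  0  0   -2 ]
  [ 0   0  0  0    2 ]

R2 -> -1/2·R2
  [ 1  -4  2  1  -10 ]
  [ 0   0  0  0    1 ]
  [ 0   0  0  0    2 ]
R3 -> R3 − 2·R2
  [ 1  -4  2  1  -10 ]
  [ 0   0  0  0    1 ]
  [ 0   0  0  0    0 ]
R1 -> R1 + 10·R2
  [ 1  -4  2  1  0 ]
  [ 0   0  0  0  1 ]
  [ 0   0  0  0  0 ]

[[1, -4, 2, 1, 0], [0, 0, 0, 0, 1], [0, 0, 0, 0, 0]]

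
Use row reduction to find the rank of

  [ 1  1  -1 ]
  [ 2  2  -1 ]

rank = 2

Subtract 2 times R1 from R2.
  [ 1  1  -1 ]
  [ 0  0   1 ]
Add R2 to R1.
  [ 1  1  0 ]
  [ 0  0  1 ]
The reduced form has 2 nonzero rows.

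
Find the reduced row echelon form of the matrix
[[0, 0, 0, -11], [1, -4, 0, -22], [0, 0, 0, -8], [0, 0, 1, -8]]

[[1, -4, 0, 0], [0, 0, 1, 0], [0, 0, 0, 1], [0, 0, 0, 0]]

ρ1 <-> ρ2
  [ 1  -4  0  -22 ]
  [ 0   0  0  -11 ]
  [ 0   0  0   -8 ]
  [ 0   0  1   -8 ]
ρ2 <-> ρ4
  [ 1  -4  0  -22 ]
  [ 0   0  1   -8 ]
  [ 0   0  0   -8 ]
  [ 0   0  0  -11 ]
ρ3 ← -1/8·ρ3
  [ 1  -4  0  -22 ]
  [ 0   0  1   -8 ]
  [ 0   0  0    1 ]
  [ 0   0  0  -11 ]
ρ4 ← ρ4 + 11·ρ3
  [ 1  -4  0  -22 ]
  [ 0   0  1   -8 ]
  [ 0   0  0    1 ]
  [ 0   0  0    0 ]
ρ2 ← ρ2 + 8·ρ3
  [ 1  -4  0  -22 ]
  [ 0   0  1    0 ]
  [ 0   0  0    1 ]
  [ 0   0  0    0 ]
ρ1 ← ρ1 + 22·ρ3
  [ 1  -4  0  0 ]
  [ 0   0  1  0 ]
  [ 0   0  0  1 ]
  [ 0   0  0  0 ]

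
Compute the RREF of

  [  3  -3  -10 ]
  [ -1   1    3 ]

R1 ← 1/3·R1
  [  1  -1  -10/3 ]
  [ -1   1      3 ]
R2 ← R2 + R1
  [ 1  -1  -10/3 ]
  [ 0   0   -1/3 ]
R2 ← -3·R2
  [ 1  -1  -10/3 ]
  [ 0   0      1 ]
R1 ← R1 + 10/3·R2
  [ 1  -1  0 ]
  [ 0   0  1 ]

[[1, -1, 0], [0, 0, 1]]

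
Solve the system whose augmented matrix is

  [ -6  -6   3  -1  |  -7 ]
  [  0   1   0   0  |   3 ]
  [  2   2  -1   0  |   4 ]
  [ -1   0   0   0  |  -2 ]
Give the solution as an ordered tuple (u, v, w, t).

(2, 3, 6, -5)

ρ1 -> -1/6·ρ1
  [  1  1  -1/2  1/6  |  7/6 ]
  [  0  1     0    0  |    3 ]
  [  2  2    -1    0  |    4 ]
  [ -1  0     0    0  |   -2 ]
ρ3 -> ρ3 − 2·ρ1
  [  1  1  -1/2   1/6  |  7/6 ]
  [  0  1     0     0  |    3 ]
  [  0  0     0  -1/3  |  5/3 ]
  [ -1  0     0     0  |   -2 ]
ρ4 -> ρ4 + ρ1
  [ 1  1  -1/2   1/6  |   7/6 ]
  [ 0  1     0     0  |     3 ]
  [ 0  0     0  -1/3  |   5/3 ]
  [ 0  1  -1/2   1/6  |  -5/6 ]
ρ4 -> ρ4 − ρ2
  [ 1  1  -1/2   1/6  |    7/6 ]
  [ 0  1     0     0  |      3 ]
  [ 0  0     0  -1/3  |    5/3 ]
  [ 0  0  -1/2   1/6  |  -23/6 ]
ρ3 <-> ρ4
  [ 1  1  -1/2   1/6  |    7/6 ]
  [ 0  1     0     0  |      3 ]
  [ 0  0  -1/2   1/6  |  -23/6 ]
  [ 0  0     0  -1/3  |    5/3 ]
ρ3 -> -2·ρ3
  [ 1  1  -1/2   1/6  |   7/6 ]
  [ 0  1     0     0  |     3 ]
  [ 0  0     1  -1/3  |  23/3 ]
  [ 0  0     0  -1/3  |   5/3 ]
ρ4 -> -3·ρ4
  [ 1  1  -1/2   1/6  |   7/6 ]
  [ 0  1     0     0  |     3 ]
  [ 0  0     1  -1/3  |  23/3 ]
  [ 0  0     0     1  |    -5 ]
ρ3 -> ρ3 + 1/3·ρ4
  [ 1  1  -1/2  1/6  |  7/6 ]
  [ 0  1     0    0  |    3 ]
  [ 0  0     1    0  |    6 ]
  [ 0  0     0    1  |   -5 ]
ρ1 -> ρ1 − 1/6·ρ4
  [ 1  1  -1/2  0  |   2 ]
  [ 0  1     0  0  |   3 ]
  [ 0  0     1  0  |   6 ]
  [ 0  0     0  1  |  -5 ]
ρ1 -> ρ1 + 1/2·ρ3
  [ 1  1  0  0  |   5 ]
  [ 0  1  0  0  |   3 ]
  [ 0  0  1  0  |   6 ]
  [ 0  0  0  1  |  -5 ]
ρ1 -> ρ1 − ρ2
  [ 1  0  0  0  |   2 ]
  [ 0  1  0  0  |   3 ]
  [ 0  0  1  0  |   6 ]
  [ 0  0  0  1  |  -5 ]
Reading off the last column: u = 2, v = 3, w = 6, t = -5.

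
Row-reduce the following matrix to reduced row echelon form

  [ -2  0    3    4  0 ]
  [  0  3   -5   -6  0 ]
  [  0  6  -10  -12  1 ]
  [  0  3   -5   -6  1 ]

[[1, 0, -3/2, -2, 0], [0, 1, -5/3, -2, 0], [0, 0, 0, 0, 1], [0, 0, 0, 0, 0]]

ρ1 → -1/2·ρ1
ρ2 → 1/3·ρ2
ρ3 → ρ3 − 6·ρ2
ρ4 → ρ4 − 3·ρ2
ρ4 → ρ4 − ρ3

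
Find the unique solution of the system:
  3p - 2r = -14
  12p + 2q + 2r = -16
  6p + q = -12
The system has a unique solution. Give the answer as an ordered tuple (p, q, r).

(-2, 0, 4)

Form the augmented matrix and row-reduce:
  [  3  0  -2  |  -14 ]
  [ 12  2   2  |  -16 ]
  [  6  1   0  |  -12 ]
ρ1 := 1/3·ρ1
  [  1  0  -2/3  |  -14/3 ]
  [ 12  2     2  |    -16 ]
  [  6  1     0  |    -12 ]
ρ2 := ρ2 − 12·ρ1
  [ 1  0  -2/3  |  -14/3 ]
  [ 0  2    10  |     40 ]
  [ 6  1     0  |    -12 ]
ρ3 := ρ3 − 6·ρ1
  [ 1  0  -2/3  |  -14/3 ]
  [ 0  2    10  |     40 ]
  [ 0  1     4  |     16 ]
ρ2 := 1/2·ρ2
  [ 1  0  -2/3  |  -14/3 ]
  [ 0  1     5  |     20 ]
  [ 0  1     4  |     16 ]
ρ3 := ρ3 − ρ2
  [ 1  0  -2/3  |  -14/3 ]
  [ 0  1     5  |     20 ]
  [ 0  0    -1  |     -4 ]
ρ3 := -1·ρ3
  [ 1  0  -2/3  |  -14/3 ]
  [ 0  1     5  |     20 ]
  [ 0  0     1  |      4 ]
ρ2 := ρ2 − 5·ρ3
  [ 1  0  -2/3  |  -14/3 ]
  [ 0  1     0  |      0 ]
  [ 0  0     1  |      4 ]
ρ1 := ρ1 + 2/3·ρ3
  [ 1  0  0  |  -2 ]
  [ 0  1  0  |   0 ]
  [ 0  0  1  |   4 ]
Reading off the last column: p = -2, q = 0, r = 4.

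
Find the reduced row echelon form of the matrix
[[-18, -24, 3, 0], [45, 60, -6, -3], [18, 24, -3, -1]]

R1 -> -1/18·R1
R2 -> R2 − 45·R1
R3 -> R3 − 18·R1
R2 -> 2/3·R2
R3 -> -1·R3
R2 -> R2 + 2·R3
R1 -> R1 + 1/6·R2

[[1, 4/3, 0, 0], [0, 0, 1, 0], [0, 0, 0, 1]]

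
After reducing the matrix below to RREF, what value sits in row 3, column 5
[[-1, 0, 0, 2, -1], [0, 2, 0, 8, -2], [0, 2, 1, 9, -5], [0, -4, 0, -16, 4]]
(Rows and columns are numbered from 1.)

-3

ρ1 -> -1·ρ1
  [ 1   0  0   -2   1 ]
  [ 0   2  0    8  -2 ]
  [ 0   2  1    9  -5 ]
  [ 0  -4  0  -16   4 ]
ρ2 -> 1/2·ρ2
  [ 1   0  0   -2   1 ]
  [ 0   1  0    4  -1 ]
  [ 0   2  1    9  -5 ]
  [ 0  -4  0  -16   4 ]
ρ3 -> ρ3 − 2·ρ2
  [ 1   0  0   -2   1 ]
  [ 0   1  0    4  -1 ]
  [ 0   0  1    1  -3 ]
  [ 0  -4  0  -16   4 ]
ρ4 -> ρ4 + 4·ρ2
  [ 1  0  0  -2   1 ]
  [ 0  1  0   4  -1 ]
  [ 0  0  1   1  -3 ]
  [ 0  0  0   0   0 ]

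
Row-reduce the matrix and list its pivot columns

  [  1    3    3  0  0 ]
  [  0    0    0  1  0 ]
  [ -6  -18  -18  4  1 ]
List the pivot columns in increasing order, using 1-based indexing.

r3 → r3 + 6·r1
r3 → r3 − 4·r2
Pivot columns are the columns containing a leading 1.

1, 4, 5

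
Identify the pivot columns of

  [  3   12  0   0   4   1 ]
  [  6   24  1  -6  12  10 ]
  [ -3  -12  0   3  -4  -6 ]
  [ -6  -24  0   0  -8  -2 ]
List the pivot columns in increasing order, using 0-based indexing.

0, 2, 3

R1 := 1/3·R1
  [  1    4  0   0  4/3  1/3 ]
  [  6   24  1  -6   12   10 ]
  [ -3  -12  0   3   -4   -6 ]
  [ -6  -24  0   0   -8   -2 ]
R2 := R2 − 6·R1
  [  1    4  0   0  4/3  1/3 ]
  [  0    0  1  -6    4    8 ]
  [ -3  -12  0   3   -4   -6 ]
  [ -6  -24  0   0   -8   -2 ]
R3 := R3 + 3·R1
  [  1    4  0   0  4/3  1/3 ]
  [  0    0  1  -6    4    8 ]
  [  0    0  0   3    0   -5 ]
  [ -6  -24  0   0   -8   -2 ]
R4 := R4 + 6·R1
  [ 1  4  0   0  4/3  1/3 ]
  [ 0  0  1  -6    4    8 ]
  [ 0  0  0   3    0   -5 ]
  [ 0  0  0   0    0    0 ]
R3 := 1/3·R3
  [ 1  4  0   0  4/3   1/3 ]
  [ 0  0  1  -6    4     8 ]
  [ 0  0  0   1    0  -5/3 ]
  [ 0  0  0   0    0     0 ]
R2 := R2 + 6·R3
  [ 1  4  0  0  4/3   1/3 ]
  [ 0  0  1  0    4    -2 ]
  [ 0  0  0  1    0  -5/3 ]
  [ 0  0  0  0    0     0 ]
Pivot columns are the columns containing a leading 1.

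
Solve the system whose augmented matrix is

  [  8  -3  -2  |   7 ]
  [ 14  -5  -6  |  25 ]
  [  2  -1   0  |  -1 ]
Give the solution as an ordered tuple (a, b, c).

(0, 1, -5)

ρ1 ← 1/8·ρ1
  [  1  -3/8  -1/4  |  7/8 ]
  [ 14    -5    -6  |   25 ]
  [  2    -1     0  |   -1 ]
ρ2 ← ρ2 − 14·ρ1
  [ 1  -3/8  -1/4  |   7/8 ]
  [ 0   1/4  -5/2  |  51/4 ]
  [ 2    -1     0  |    -1 ]
ρ3 ← ρ3 − 2·ρ1
  [ 1  -3/8  -1/4  |    7/8 ]
  [ 0   1/4  -5/2  |   51/4 ]
  [ 0  -1/4   1/2  |  -11/4 ]
ρ2 ← 4·ρ2
  [ 1  -3/8  -1/4  |    7/8 ]
  [ 0     1   -10  |     51 ]
  [ 0  -1/4   1/2  |  -11/4 ]
ρ3 ← ρ3 + 1/4·ρ2
  [ 1  -3/8  -1/4  |  7/8 ]
  [ 0     1   -10  |   51 ]
  [ 0     0    -2  |   10 ]
ρ3 ← -1/2·ρ3
  [ 1  -3/8  -1/4  |  7/8 ]
  [ 0     1   -10  |   51 ]
  [ 0     0     1  |   -5 ]
ρ2 ← ρ2 + 10·ρ3
  [ 1  -3/8  -1/4  |  7/8 ]
  [ 0     1     0  |    1 ]
  [ 0     0     1  |   -5 ]
ρ1 ← ρ1 + 1/4·ρ3
  [ 1  -3/8  0  |  -3/8 ]
  [ 0     1  0  |     1 ]
  [ 0     0  1  |    -5 ]
ρ1 ← ρ1 + 3/8·ρ2
  [ 1  0  0  |   0 ]
  [ 0  1  0  |   1 ]
  [ 0  0  1  |  -5 ]
Reading off the last column: a = 0, b = 1, c = -5.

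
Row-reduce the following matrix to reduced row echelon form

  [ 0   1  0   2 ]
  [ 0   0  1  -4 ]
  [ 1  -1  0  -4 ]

ρ1 ↔ ρ3
  [ 1  -1  0  -4 ]
  [ 0   0  1  -4 ]
  [ 0   1  0   2 ]
ρ2 ↔ ρ3
  [ 1  -1  0  -4 ]
  [ 0   1  0   2 ]
  [ 0   0  1  -4 ]
ρ1 := ρ1 + ρ2
  [ 1  0  0  -2 ]
  [ 0  1  0   2 ]
  [ 0  0  1  -4 ]

[[1, 0, 0, -2], [0, 1, 0, 2], [0, 0, 1, -4]]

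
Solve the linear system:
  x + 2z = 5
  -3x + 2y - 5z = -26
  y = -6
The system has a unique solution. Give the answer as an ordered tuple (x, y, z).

(3, -6, 1)

Form the augmented matrix and row-reduce:
  [  1  0   2  |    5 ]
  [ -3  2  -5  |  -26 ]
  [  0  1   0  |   -6 ]
r2 := r2 + 3·r1
  [ 1  0  2  |    5 ]
  [ 0  2  1  |  -11 ]
  [ 0  1  0  |   -6 ]
r2 := 1/2·r2
  [ 1  0    2  |      5 ]
  [ 0  1  1/2  |  -11/2 ]
  [ 0  1    0  |     -6 ]
r3 := r3 − r2
  [ 1  0     2  |      5 ]
  [ 0  1   1/2  |  -11/2 ]
  [ 0  0  -1/2  |   -1/2 ]
r3 := -2·r3
  [ 1  0    2  |      5 ]
  [ 0  1  1/2  |  -11/2 ]
  [ 0  0    1  |      1 ]
r2 := r2 − 1/2·r3
  [ 1  0  2  |   5 ]
  [ 0  1  0  |  -6 ]
  [ 0  0  1  |   1 ]
r1 := r1 − 2·r3
  [ 1  0  0  |   3 ]
  [ 0  1  0  |  -6 ]
  [ 0  0  1  |   1 ]
Reading off the last column: x = 3, y = -6, z = 1.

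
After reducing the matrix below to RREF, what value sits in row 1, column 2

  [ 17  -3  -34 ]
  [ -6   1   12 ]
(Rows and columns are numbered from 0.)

ρ1 ← 1/17·ρ1
  [  1  -3/17  -2 ]
  [ -6      1  12 ]
ρ2 ← ρ2 + 6·ρ1
  [ 1  -3/17  -2 ]
  [ 0  -1/17   0 ]
ρ2 ← -17·ρ2
  [ 1  -3/17  -2 ]
  [ 0      1   0 ]
ρ1 ← ρ1 + 3/17·ρ2
  [ 1  0  -2 ]
  [ 0  1   0 ]

0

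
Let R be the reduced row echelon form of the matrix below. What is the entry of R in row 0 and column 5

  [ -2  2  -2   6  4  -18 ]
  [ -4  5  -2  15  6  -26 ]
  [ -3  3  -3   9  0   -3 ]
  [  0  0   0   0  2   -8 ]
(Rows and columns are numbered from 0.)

3

R1 := -1/2·R1
  [  1  -1   1  -3  -2    9 ]
  [ -4   5  -2  15   6  -26 ]
  [ -3   3  -3   9   0   -3 ]
  [  0   0   0   0   2   -8 ]
R2 := R2 + 4·R1
  [  1  -1   1  -3  -2   9 ]
  [  0   1   2   3  -2  10 ]
  [ -3   3  -3   9   0  -3 ]
  [  0   0   0   0   2  -8 ]
R3 := R3 + 3·R1
  [ 1  -1  1  -3  -2   9 ]
  [ 0   1  2   3  -2  10 ]
  [ 0   0  0   0  -6  24 ]
  [ 0   0  0   0   2  -8 ]
R3 := -1/6·R3
  [ 1  -1  1  -3  -2   9 ]
  [ 0   1  2   3  -2  10 ]
  [ 0   0  0   0   1  -4 ]
  [ 0   0  0   0   2  -8 ]
R4 := R4 − 2·R3
  [ 1  -1  1  -3  -2   9 ]
  [ 0   1  2   3  -2  10 ]
  [ 0   0  0   0   1  -4 ]
  [ 0   0  0   0   0   0 ]
R2 := R2 + 2·R3
  [ 1  -1  1  -3  -2   9 ]
  [ 0   1  2   3   0   2 ]
  [ 0   0  0   0   1  -4 ]
  [ 0   0  0   0   0   0 ]
R1 := R1 + 2·R3
  [ 1  -1  1  -3  0   1 ]
  [ 0   1  2   3  0   2 ]
  [ 0   0  0   0  1  -4 ]
  [ 0   0  0   0  0   0 ]
R1 := R1 + R2
  [ 1  0  3  0  0   3 ]
  [ 0  1  2  3  0   2 ]
  [ 0  0  0  0  1  -4 ]
  [ 0  0  0  0  0   0 ]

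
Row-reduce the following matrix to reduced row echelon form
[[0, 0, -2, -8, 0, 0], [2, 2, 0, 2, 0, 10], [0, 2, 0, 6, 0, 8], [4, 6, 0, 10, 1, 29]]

Swap R1 and R2.
  [ 2  2   0   2  0  10 ]
  [ 0  0  -2  -8  0   0 ]
  [ 0  2   0   6  0   8 ]
  [ 4  6   0  10  1  29 ]
Multiply R1 by 1/2.
  [ 1  1   0   1  0   5 ]
  [ 0  0  -2  -8  0   0 ]
  [ 0  2   0   6  0   8 ]
  [ 4  6   0  10  1  29 ]
Subtract 4 times R1 from R4.
  [ 1  1   0   1  0  5 ]
  [ 0  0  -2  -8  0  0 ]
  [ 0  2   0   6  0  8 ]
  [ 0  2   0   6  1  9 ]
Swap R2 and R3.
  [ 1  1   0   1  0  5 ]
  [ 0  2   0   6  0  8 ]
  [ 0  0  -2  -8  0  0 ]
  [ 0  2   0   6  1  9 ]
Multiply R2 by 1/2.
  [ 1  1   0   1  0  5 ]
  [ 0  1   0   3  0  4 ]
  [ 0  0  -2  -8  0  0 ]
  [ 0  2   0   6  1  9 ]
Subtract 2 times R2 from R4.
  [ 1  1   0   1  0  5 ]
  [ 0  1   0   3  0  4 ]
  [ 0  0  -2  -8  0  0 ]
  [ 0  0   0   0  1  1 ]
Multiply R3 by -1/2.
  [ 1  1  0  1  0  5 ]
  [ 0  1  0  3  0  4 ]
  [ 0  0  1  4  0  0 ]
  [ 0  0  0  0  1  1 ]
Subtract R2 from R1.
  [ 1  0  0  -2  0  1 ]
  [ 0  1  0   3  0  4 ]
  [ 0  0  1   4  0  0 ]
  [ 0  0  0   0  1  1 ]

[[1, 0, 0, -2, 0, 1], [0, 1, 0, 3, 0, 4], [0, 0, 1, 4, 0, 0], [0, 0, 0, 0, 1, 1]]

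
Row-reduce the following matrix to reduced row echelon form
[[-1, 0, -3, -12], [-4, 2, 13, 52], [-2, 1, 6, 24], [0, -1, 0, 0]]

[[1, 0, 0, 0], [0, 1, 0, 0], [0, 0, 1, 4], [0, 0, 0, 0]]

r1 := -1·r1
  [  1   0   3  12 ]
  [ -4   2  13  52 ]
  [ -2   1   6  24 ]
  [  0  -1   0   0 ]
r2 := r2 + 4·r1
  [  1   0   3   12 ]
  [  0   2  25  100 ]
  [ -2   1   6   24 ]
  [  0  -1   0    0 ]
r3 := r3 + 2·r1
  [ 1   0   3   12 ]
  [ 0   2  25  100 ]
  [ 0   1  12   48 ]
  [ 0  -1   0    0 ]
r2 := 1/2·r2
  [ 1   0     3  12 ]
  [ 0   1  25/2  50 ]
  [ 0   1    12  48 ]
  [ 0  -1     0   0 ]
r3 := r3 − r2
  [ 1   0     3  12 ]
  [ 0   1  25/2  50 ]
  [ 0   0  -1/2  -2 ]
  [ 0  -1     0   0 ]
r4 := r4 + r2
  [ 1  0     3  12 ]
  [ 0  1  25/2  50 ]
  [ 0  0  -1/2  -2 ]
  [ 0  0  25/2  50 ]
r3 := -2·r3
  [ 1  0     3  12 ]
  [ 0  1  25/2  50 ]
  [ 0  0     1   4 ]
  [ 0  0  25/2  50 ]
r4 := r4 − 25/2·r3
  [ 1  0     3  12 ]
  [ 0  1  25/2  50 ]
  [ 0  0     1   4 ]
  [ 0  0     0   0 ]
r2 := r2 − 25/2·r3
  [ 1  0  3  12 ]
  [ 0  1  0   0 ]
  [ 0  0  1   4 ]
  [ 0  0  0   0 ]
r1 := r1 − 3·r3
  [ 1  0  0  0 ]
  [ 0  1  0  0 ]
  [ 0  0  1  4 ]
  [ 0  0  0  0 ]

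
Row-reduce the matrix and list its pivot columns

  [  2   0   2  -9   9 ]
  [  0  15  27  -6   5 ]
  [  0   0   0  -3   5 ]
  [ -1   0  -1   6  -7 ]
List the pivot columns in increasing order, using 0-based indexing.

0, 1, 3

ρ1 → 1/2·ρ1
ρ4 → ρ4 + ρ1
ρ2 → 1/15·ρ2
ρ3 → -1/3·ρ3
ρ4 → ρ4 − 3/2·ρ3
ρ2 → ρ2 + 2/5·ρ3
ρ1 → ρ1 + 9/2·ρ3
Pivot columns are the columns containing a leading 1.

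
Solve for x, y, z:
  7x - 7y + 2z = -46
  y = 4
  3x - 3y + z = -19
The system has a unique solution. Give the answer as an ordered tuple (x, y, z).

Form the augmented matrix and row-reduce:
  [ 7  -7  2  |  -46 ]
  [ 0   1  0  |    4 ]
  [ 3  -3  1  |  -19 ]
Multiply R1 by 1/7.
Subtract 3 times R1 from R3.
Multiply R3 by 7.
Subtract 2/7 times R3 from R1.
Add R2 to R1.
Reading off the last column: x = -4, y = 4, z = 5.

(-4, 4, 5)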